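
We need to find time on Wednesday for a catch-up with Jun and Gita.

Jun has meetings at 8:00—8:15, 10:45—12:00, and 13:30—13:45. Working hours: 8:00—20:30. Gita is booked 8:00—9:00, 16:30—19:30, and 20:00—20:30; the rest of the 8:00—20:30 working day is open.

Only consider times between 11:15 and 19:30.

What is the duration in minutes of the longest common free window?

Jun free within 08:00–20:30: 08:15–10:45, 12:00–13:30, 13:45–20:30.
Gita free within 08:00–20:30: 09:00–16:30, 19:30–20:00.
Jun ∩ Gita: 09:00–10:45, 12:00–13:30, 13:45–16:30, 19:30–20:00.
Restricted to 11:15–19:30: 12:00–13:30, 13:45–16:30.
Common window lengths: 90, 165 min; longest is 165.

165 minutes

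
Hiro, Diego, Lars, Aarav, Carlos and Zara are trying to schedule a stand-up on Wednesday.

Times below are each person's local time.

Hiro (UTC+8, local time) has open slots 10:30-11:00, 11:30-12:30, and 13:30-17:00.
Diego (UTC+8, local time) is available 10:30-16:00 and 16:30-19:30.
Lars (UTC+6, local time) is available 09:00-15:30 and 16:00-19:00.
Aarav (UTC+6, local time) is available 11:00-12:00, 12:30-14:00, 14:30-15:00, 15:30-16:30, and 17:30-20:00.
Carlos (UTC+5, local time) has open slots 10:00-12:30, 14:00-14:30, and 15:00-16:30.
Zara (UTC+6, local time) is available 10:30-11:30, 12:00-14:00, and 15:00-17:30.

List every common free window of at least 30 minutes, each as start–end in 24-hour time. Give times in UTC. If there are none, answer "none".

Hiro → UTC: 02:30–03:00, 03:30–04:30, 05:30–09:00.
Diego → UTC: 02:30–08:00, 08:30–11:30.
Lars → UTC: 03:00–09:30, 10:00–13:00.
Aarav → UTC: 05:00–06:00, 06:30–08:00, 08:30–09:00, 09:30–10:30, 11:30–14:00.
Carlos → UTC: 05:00–07:30, 09:00–09:30, 10:00–11:30.
Zara → UTC: 04:30–05:30, 06:00–08:00, 09:00–11:30.
Hiro ∩ Diego: 02:30–03:00, 03:30–04:30, 05:30–08:00, 08:30–09:00.
Hiro ∩ Diego ∩ Lars: 03:30–04:30, 05:30–08:00, 08:30–09:00.
Hiro ∩ Diego ∩ Lars ∩ Aarav: 05:30–06:00, 06:30–08:00, 08:30–09:00.
Hiro ∩ Diego ∩ Lars ∩ Aarav ∩ Carlos: 05:30–06:00, 06:30–07:30.
Hiro ∩ Diego ∩ Lars ∩ Aarav ∩ Carlos ∩ Zara: 06:30–07:30.
Windows ≥ 30 min: 06:30–07:30.

06:30–07:30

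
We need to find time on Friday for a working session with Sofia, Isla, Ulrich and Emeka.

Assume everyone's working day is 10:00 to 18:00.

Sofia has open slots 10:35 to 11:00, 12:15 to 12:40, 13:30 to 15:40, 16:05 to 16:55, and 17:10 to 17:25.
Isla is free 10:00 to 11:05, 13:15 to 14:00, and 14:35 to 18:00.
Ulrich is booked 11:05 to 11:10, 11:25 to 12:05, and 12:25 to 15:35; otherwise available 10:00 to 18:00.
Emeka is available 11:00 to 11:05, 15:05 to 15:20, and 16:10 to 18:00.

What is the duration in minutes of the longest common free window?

45 minutes

Ulrich free within 10:00–18:00: 10:00–11:05, 11:10–11:25, 12:05–12:25, 15:35–18:00.
Sofia ∩ Isla: 10:35–11:00, 13:30–14:00, 14:35–15:40, 16:05–16:55, 17:10–17:25.
Sofia ∩ Isla ∩ Ulrich: 10:35–11:00, 15:35–15:40, 16:05–16:55, 17:10–17:25.
Sofia ∩ Isla ∩ Ulrich ∩ Emeka: 16:10–16:55, 17:10–17:25.
Common window lengths: 45, 15 min; longest is 45.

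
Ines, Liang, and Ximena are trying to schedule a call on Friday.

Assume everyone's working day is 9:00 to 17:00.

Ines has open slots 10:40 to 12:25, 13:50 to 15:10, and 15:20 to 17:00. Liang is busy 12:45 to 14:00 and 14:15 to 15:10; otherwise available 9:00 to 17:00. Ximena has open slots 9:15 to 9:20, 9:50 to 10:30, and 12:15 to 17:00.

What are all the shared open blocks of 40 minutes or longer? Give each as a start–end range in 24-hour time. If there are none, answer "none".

15:20–17:00

Liang free within 09:00–17:00: 09:00–12:45, 14:00–14:15, 15:10–17:00.
Ines ∩ Liang: 10:40–12:25, 14:00–14:15, 15:20–17:00.
Ines ∩ Liang ∩ Ximena: 12:15–12:25, 14:00–14:15, 15:20–17:00.
Windows ≥ 40 min: 15:20–17:00.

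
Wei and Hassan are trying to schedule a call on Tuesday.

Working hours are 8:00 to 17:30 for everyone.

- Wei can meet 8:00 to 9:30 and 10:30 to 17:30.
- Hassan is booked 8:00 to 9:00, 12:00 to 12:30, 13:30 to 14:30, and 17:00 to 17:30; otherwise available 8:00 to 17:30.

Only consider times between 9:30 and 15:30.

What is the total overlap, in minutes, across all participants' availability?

Hassan free within 08:00–17:30: 09:00–12:00, 12:30–13:30, 14:30–17:00.
Wei ∩ Hassan: 09:00–09:30, 10:30–12:00, 12:30–13:30, 14:30–17:00.
Restricted to 09:30–15:30: 10:30–12:00, 12:30–13:30, 14:30–15:30.
Total common minutes: 90 + 60 + 60 = 210.

210 minutes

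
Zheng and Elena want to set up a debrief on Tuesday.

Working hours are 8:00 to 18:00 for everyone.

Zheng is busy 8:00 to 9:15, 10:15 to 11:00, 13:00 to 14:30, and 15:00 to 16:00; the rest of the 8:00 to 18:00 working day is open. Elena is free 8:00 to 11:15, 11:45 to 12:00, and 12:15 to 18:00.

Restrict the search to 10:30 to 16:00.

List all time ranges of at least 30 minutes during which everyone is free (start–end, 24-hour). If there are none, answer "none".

12:15–13:00, 14:30–15:00

Zheng free within 08:00–18:00: 09:15–10:15, 11:00–13:00, 14:30–15:00, 16:00–18:00.
Zheng ∩ Elena: 09:15–10:15, 11:00–11:15, 11:45–12:00, 12:15–13:00, 14:30–15:00, 16:00–18:00.
Restricted to 10:30–16:00: 11:00–11:15, 11:45–12:00, 12:15–13:00, 14:30–15:00.
Windows ≥ 30 min: 12:15–13:00, 14:30–15:00.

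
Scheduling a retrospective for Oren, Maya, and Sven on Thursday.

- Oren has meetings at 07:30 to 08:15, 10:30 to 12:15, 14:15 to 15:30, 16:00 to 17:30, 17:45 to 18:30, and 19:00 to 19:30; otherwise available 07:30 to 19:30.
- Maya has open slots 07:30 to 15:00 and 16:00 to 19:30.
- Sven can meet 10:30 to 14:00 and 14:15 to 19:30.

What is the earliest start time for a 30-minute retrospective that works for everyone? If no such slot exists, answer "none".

12:15

Oren free within 07:30–19:30: 08:15–10:30, 12:15–14:15, 15:30–16:00, 17:30–17:45, 18:30–19:00.
Oren ∩ Maya: 08:15–10:30, 12:15–14:15, 17:30–17:45, 18:30–19:00.
Oren ∩ Maya ∩ Sven: 12:15–14:00, 17:30–17:45, 18:30–19:00.
Windows ≥ 30 min: 12:15–14:00, 18:30–19:00.
Earliest such window starts at 12:15.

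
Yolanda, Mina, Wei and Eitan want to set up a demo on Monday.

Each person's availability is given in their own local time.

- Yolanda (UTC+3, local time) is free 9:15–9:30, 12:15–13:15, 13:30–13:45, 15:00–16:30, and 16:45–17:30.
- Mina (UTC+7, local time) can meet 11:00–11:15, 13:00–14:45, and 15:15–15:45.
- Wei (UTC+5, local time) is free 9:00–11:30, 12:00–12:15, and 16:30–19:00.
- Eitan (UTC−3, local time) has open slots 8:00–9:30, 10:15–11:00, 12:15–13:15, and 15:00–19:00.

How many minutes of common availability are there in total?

0 minutes

Yolanda → UTC: 06:15–06:30, 09:15–10:15, 10:30–10:45, 12:00–13:30, 13:45–14:30.
Mina → UTC: 04:00–04:15, 06:00–07:45, 08:15–08:45.
Wei → UTC: 04:00–06:30, 07:00–07:15, 11:30–14:00.
Eitan → UTC: 11:00–12:30, 13:15–14:00, 15:15–16:15, 18:00–22:00.
Yolanda ∩ Mina: 06:15–06:30.
Yolanda ∩ Mina ∩ Wei: 06:15–06:30.
Yolanda ∩ Mina ∩ Wei ∩ Eitan: (none).
Total common minutes: 0.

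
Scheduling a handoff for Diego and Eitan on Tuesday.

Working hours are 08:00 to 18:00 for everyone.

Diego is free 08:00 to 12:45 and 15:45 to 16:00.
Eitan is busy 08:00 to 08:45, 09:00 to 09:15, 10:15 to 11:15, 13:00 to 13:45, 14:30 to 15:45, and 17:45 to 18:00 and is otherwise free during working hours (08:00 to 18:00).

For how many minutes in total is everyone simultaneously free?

Eitan free within 08:00–18:00: 08:45–09:00, 09:15–10:15, 11:15–13:00, 13:45–14:30, 15:45–17:45.
Diego ∩ Eitan: 08:45–09:00, 09:15–10:15, 11:15–12:45, 15:45–16:00.
Total common minutes: 15 + 60 + 90 + 15 = 180.

180 minutes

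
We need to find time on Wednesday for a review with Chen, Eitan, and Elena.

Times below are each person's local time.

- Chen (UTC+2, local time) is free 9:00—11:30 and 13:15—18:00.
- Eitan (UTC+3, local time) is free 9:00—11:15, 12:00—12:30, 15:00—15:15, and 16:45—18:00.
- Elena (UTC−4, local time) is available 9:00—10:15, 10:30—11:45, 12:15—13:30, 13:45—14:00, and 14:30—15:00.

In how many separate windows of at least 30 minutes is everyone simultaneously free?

2

Chen → UTC: 07:00–09:30, 11:15–16:00.
Eitan → UTC: 06:00–08:15, 09:00–09:30, 12:00–12:15, 13:45–15:00.
Elena → UTC: 13:00–14:15, 14:30–15:45, 16:15–17:30, 17:45–18:00, 18:30–19:00.
Chen ∩ Eitan: 07:00–08:15, 09:00–09:30, 12:00–12:15, 13:45–15:00.
Chen ∩ Eitan ∩ Elena: 13:45–14:15, 14:30–15:00.
Windows ≥ 30 min: 13:45–14:15, 14:30–15:00.
That's 2 windows.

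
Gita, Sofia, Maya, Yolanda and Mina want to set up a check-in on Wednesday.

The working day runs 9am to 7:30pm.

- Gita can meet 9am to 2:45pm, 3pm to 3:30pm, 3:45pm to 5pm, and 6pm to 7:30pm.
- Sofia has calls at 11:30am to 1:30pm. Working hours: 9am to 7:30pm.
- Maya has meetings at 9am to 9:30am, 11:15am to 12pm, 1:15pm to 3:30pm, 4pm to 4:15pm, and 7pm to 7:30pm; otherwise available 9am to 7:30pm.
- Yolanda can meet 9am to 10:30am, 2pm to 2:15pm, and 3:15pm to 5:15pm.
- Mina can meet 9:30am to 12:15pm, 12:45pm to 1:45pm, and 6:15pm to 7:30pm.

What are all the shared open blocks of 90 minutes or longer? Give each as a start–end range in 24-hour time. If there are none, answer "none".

Sofia free within 09:00–19:30: 09:00–11:30, 13:30–19:30.
Maya free within 09:00–19:30: 09:30–11:15, 12:00–13:15, 15:30–16:00, 16:15–19:00.
Gita ∩ Sofia: 09:00–11:30, 13:30–14:45, 15:00–15:30, 15:45–17:00, 18:00–19:30.
Gita ∩ Sofia ∩ Maya: 09:30–11:15, 15:45–16:00, 16:15–17:00, 18:00–19:00.
Gita ∩ Sofia ∩ Maya ∩ Yolanda: 09:30–10:30, 15:45–16:00, 16:15–17:00.
Gita ∩ Sofia ∩ Maya ∩ Yolanda ∩ Mina: 09:30–10:30.
Windows ≥ 90 min: (none).

none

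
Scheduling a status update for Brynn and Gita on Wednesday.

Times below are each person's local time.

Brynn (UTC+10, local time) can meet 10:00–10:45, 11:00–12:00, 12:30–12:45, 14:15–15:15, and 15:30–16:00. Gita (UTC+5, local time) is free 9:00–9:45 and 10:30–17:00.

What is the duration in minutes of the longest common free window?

30 minutes

Brynn → UTC: 00:00–00:45, 01:00–02:00, 02:30–02:45, 04:15–05:15, 05:30–06:00.
Gita → UTC: 04:00–04:45, 05:30–12:00.
Brynn ∩ Gita: 04:15–04:45, 05:30–06:00.
Common window lengths: 30, 30 min; longest is 30.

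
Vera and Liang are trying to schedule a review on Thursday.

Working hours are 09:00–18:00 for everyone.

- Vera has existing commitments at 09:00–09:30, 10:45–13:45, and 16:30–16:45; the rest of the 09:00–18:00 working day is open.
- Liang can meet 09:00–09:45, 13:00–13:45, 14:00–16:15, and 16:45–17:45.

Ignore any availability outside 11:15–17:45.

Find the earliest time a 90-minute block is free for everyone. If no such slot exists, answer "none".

14:00

Vera free within 09:00–18:00: 09:30–10:45, 13:45–16:30, 16:45–18:00.
Vera ∩ Liang: 09:30–09:45, 14:00–16:15, 16:45–17:45.
Restricted to 11:15–17:45: 14:00–16:15, 16:45–17:45.
Windows ≥ 90 min: 14:00–16:15.
Earliest such window starts at 14:00.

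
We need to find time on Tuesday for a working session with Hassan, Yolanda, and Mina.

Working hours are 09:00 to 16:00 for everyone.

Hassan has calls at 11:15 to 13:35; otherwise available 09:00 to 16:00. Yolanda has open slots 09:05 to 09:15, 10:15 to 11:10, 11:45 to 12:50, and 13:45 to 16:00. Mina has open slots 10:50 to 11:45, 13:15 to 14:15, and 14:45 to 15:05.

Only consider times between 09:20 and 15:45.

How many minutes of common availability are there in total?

70 minutes

Hassan free within 09:00–16:00: 09:00–11:15, 13:35–16:00.
Hassan ∩ Yolanda: 09:05–09:15, 10:15–11:10, 13:45–16:00.
Hassan ∩ Yolanda ∩ Mina: 10:50–11:10, 13:45–14:15, 14:45–15:05.
Restricted to 09:20–15:45: 10:50–11:10, 13:45–14:15, 14:45–15:05.
Total common minutes: 20 + 30 + 20 = 70.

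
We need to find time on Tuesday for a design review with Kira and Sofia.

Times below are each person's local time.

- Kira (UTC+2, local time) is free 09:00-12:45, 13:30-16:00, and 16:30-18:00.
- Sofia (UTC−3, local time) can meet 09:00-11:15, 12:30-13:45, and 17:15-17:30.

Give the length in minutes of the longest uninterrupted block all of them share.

Kira → UTC: 07:00–10:45, 11:30–14:00, 14:30–16:00.
Sofia → UTC: 12:00–14:15, 15:30–16:45, 20:15–20:30.
Kira ∩ Sofia: 12:00–14:00, 15:30–16:00.
Common window lengths: 120, 30 min; longest is 120.

120 minutes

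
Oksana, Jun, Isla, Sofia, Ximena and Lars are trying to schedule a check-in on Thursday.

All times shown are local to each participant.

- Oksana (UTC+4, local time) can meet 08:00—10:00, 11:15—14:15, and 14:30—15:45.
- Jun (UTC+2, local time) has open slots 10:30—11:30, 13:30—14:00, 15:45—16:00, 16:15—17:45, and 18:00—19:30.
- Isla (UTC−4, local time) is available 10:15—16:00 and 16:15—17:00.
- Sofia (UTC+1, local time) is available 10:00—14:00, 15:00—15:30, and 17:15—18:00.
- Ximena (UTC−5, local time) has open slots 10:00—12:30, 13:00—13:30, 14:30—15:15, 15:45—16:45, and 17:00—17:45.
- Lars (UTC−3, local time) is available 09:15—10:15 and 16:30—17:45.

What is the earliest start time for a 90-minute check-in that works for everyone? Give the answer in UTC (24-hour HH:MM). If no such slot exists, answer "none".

none

Oksana → UTC: 04:00–06:00, 07:15–10:15, 10:30–11:45.
Jun → UTC: 08:30–09:30, 11:30–12:00, 13:45–14:00, 14:15–15:45, 16:00–17:30.
Isla → UTC: 14:15–20:00, 20:15–21:00.
Sofia → UTC: 09:00–13:00, 14:00–14:30, 16:15–17:00.
Ximena → UTC: 15:00–17:30, 18:00–18:30, 19:30–20:15, 20:45–21:45, 22:00–22:45.
Lars → UTC: 12:15–13:15, 19:30–20:45.
Oksana ∩ Jun: 08:30–09:30, 11:30–11:45.
Oksana ∩ Jun ∩ Isla: (none).
Oksana ∩ Jun ∩ Isla ∩ Sofia: (none).
Oksana ∩ Jun ∩ Isla ∩ Sofia ∩ Ximena: (none).
Oksana ∩ Jun ∩ Isla ∩ Sofia ∩ Ximena ∩ Lars: (none).
Windows ≥ 90 min: (none).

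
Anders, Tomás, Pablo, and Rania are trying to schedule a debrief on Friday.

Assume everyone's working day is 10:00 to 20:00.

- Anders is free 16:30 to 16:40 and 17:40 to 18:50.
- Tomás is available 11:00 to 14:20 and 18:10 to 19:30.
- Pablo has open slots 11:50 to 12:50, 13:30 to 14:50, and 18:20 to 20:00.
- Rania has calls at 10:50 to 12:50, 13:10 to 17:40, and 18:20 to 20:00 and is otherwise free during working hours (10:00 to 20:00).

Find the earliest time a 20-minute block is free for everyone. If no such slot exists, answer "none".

none

Rania free within 10:00–20:00: 10:00–10:50, 12:50–13:10, 17:40–18:20.
Anders ∩ Tomás: 18:10–18:50.
Anders ∩ Tomás ∩ Pablo: 18:20–18:50.
Anders ∩ Tomás ∩ Pablo ∩ Rania: (none).
Windows ≥ 20 min: (none).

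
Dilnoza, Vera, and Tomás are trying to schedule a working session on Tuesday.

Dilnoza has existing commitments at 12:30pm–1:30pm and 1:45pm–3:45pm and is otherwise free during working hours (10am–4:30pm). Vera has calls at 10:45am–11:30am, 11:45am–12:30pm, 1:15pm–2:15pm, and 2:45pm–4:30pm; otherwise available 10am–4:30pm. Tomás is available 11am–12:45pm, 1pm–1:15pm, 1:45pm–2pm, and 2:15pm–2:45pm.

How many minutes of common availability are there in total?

15 minutes

Dilnoza free within 10:00–16:30: 10:00–12:30, 13:30–13:45, 15:45–16:30.
Vera free within 10:00–16:30: 10:00–10:45, 11:30–11:45, 12:30–13:15, 14:15–14:45.
Dilnoza ∩ Vera: 10:00–10:45, 11:30–11:45.
Dilnoza ∩ Vera ∩ Tomás: 11:30–11:45.
Total common minutes: 15.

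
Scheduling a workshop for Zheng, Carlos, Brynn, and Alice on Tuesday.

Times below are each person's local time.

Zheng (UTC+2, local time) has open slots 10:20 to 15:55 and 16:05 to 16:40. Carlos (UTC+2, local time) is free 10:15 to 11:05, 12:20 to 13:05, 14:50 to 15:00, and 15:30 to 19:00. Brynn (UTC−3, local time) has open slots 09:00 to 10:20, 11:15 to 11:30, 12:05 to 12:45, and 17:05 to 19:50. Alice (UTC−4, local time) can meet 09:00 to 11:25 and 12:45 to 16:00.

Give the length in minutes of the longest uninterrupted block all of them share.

15 minutes

Zheng → UTC: 08:20–13:55, 14:05–14:40.
Carlos → UTC: 08:15–09:05, 10:20–11:05, 12:50–13:00, 13:30–17:00.
Brynn → UTC: 12:00–13:20, 14:15–14:30, 15:05–15:45, 20:05–22:50.
Alice → UTC: 13:00–15:25, 16:45–20:00.
Zheng ∩ Carlos: 08:20–09:05, 10:20–11:05, 12:50–13:00, 13:30–13:55, 14:05–14:40.
Zheng ∩ Carlos ∩ Brynn: 12:50–13:00, 14:15–14:30.
Zheng ∩ Carlos ∩ Brynn ∩ Alice: 14:15–14:30.
Single common window of 15 minutes.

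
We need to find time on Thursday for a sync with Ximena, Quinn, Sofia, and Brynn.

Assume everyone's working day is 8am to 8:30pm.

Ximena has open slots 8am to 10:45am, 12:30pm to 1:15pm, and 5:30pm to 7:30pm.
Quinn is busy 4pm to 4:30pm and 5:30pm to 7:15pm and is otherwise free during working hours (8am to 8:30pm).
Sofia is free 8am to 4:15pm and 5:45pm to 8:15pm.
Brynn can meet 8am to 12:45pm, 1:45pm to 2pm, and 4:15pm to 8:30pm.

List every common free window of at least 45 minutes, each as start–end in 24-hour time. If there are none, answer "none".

Quinn free within 08:00–20:30: 08:00–16:00, 16:30–17:30, 19:15–20:30.
Ximena ∩ Quinn: 08:00–10:45, 12:30–13:15, 19:15–19:30.
Ximena ∩ Quinn ∩ Sofia: 08:00–10:45, 12:30–13:15, 19:15–19:30.
Ximena ∩ Quinn ∩ Sofia ∩ Brynn: 08:00–10:45, 12:30–12:45, 19:15–19:30.
Windows ≥ 45 min: 08:00–10:45.

08:00–10:45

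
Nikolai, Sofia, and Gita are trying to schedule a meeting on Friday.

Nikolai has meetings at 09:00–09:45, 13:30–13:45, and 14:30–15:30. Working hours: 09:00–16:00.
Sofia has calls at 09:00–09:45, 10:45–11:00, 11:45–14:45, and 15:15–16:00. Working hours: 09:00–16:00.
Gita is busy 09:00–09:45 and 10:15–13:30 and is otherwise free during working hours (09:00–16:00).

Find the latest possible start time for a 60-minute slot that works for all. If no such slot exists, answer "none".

none

Nikolai free within 09:00–16:00: 09:45–13:30, 13:45–14:30, 15:30–16:00.
Sofia free within 09:00–16:00: 09:45–10:45, 11:00–11:45, 14:45–15:15.
Gita free within 09:00–16:00: 09:45–10:15, 13:30–16:00.
Nikolai ∩ Sofia: 09:45–10:45, 11:00–11:45.
Nikolai ∩ Sofia ∩ Gita: 09:45–10:15.
Windows ≥ 60 min: (none).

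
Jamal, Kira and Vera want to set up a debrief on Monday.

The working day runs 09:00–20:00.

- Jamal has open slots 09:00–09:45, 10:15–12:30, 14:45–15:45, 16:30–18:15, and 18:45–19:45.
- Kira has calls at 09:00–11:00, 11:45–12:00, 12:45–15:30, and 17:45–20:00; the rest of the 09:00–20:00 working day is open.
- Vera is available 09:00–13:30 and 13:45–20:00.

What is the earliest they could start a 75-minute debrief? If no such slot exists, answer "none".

16:30

Kira free within 09:00–20:00: 11:00–11:45, 12:00–12:45, 15:30–17:45.
Jamal ∩ Kira: 11:00–11:45, 12:00–12:30, 15:30–15:45, 16:30–17:45.
Jamal ∩ Kira ∩ Vera: 11:00–11:45, 12:00–12:30, 15:30–15:45, 16:30–17:45.
Windows ≥ 75 min: 16:30–17:45.
Earliest such window starts at 16:30.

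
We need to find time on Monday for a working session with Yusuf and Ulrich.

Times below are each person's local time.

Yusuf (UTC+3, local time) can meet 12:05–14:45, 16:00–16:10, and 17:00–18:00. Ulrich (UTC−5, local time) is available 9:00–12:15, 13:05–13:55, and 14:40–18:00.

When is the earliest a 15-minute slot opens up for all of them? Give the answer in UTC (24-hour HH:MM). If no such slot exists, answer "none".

Yusuf → UTC: 09:05–11:45, 13:00–13:10, 14:00–15:00.
Ulrich → UTC: 14:00–17:15, 18:05–18:55, 19:40–23:00.
Yusuf ∩ Ulrich: 14:00–15:00.
Windows ≥ 15 min: 14:00–15:00.
Earliest such window starts at 14:00.

14:00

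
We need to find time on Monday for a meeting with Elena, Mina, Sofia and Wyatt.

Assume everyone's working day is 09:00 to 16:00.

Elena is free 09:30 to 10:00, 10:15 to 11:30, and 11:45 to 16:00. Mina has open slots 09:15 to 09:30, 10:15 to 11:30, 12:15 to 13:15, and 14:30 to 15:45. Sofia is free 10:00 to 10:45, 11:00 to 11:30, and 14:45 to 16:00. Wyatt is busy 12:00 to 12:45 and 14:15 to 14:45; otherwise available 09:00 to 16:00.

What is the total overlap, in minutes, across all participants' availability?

120 minutes

Wyatt free within 09:00–16:00: 09:00–12:00, 12:45–14:15, 14:45–16:00.
Elena ∩ Mina: 10:15–11:30, 12:15–13:15, 14:30–15:45.
Elena ∩ Mina ∩ Sofia: 10:15–10:45, 11:00–11:30, 14:45–15:45.
Elena ∩ Mina ∩ Sofia ∩ Wyatt: 10:15–10:45, 11:00–11:30, 14:45–15:45.
Total common minutes: 30 + 30 + 60 = 120.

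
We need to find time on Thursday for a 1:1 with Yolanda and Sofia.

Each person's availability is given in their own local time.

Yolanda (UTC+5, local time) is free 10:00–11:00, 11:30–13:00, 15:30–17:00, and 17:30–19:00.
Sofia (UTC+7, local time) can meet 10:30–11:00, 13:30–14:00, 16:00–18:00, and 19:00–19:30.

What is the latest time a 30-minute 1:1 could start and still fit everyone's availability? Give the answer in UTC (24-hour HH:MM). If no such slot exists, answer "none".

10:30

Yolanda → UTC: 05:00–06:00, 06:30–08:00, 10:30–12:00, 12:30–14:00.
Sofia → UTC: 03:30–04:00, 06:30–07:00, 09:00–11:00, 12:00–12:30.
Yolanda ∩ Sofia: 06:30–07:00, 10:30–11:00.
Windows ≥ 30 min: 06:30–07:00, 10:30–11:00.
Latest start in the last window 10:30–11:00 is 11:00 − 30 min = 10:30.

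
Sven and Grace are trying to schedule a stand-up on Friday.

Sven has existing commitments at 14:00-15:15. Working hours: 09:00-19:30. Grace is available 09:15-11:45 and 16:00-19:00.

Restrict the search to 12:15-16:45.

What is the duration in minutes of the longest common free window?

Sven free within 09:00–19:30: 09:00–14:00, 15:15–19:30.
Sven ∩ Grace: 09:15–11:45, 16:00–19:00.
Restricted to 12:15–16:45: 16:00–16:45.
Single common window of 45 minutes.

45 minutes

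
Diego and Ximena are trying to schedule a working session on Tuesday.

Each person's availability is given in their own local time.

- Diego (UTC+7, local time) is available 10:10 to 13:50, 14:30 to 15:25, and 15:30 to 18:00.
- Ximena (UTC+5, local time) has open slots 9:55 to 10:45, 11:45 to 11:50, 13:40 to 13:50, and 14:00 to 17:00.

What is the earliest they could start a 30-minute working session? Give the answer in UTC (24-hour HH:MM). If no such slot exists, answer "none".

Diego → UTC: 03:10–06:50, 07:30–08:25, 08:30–11:00.
Ximena → UTC: 04:55–05:45, 06:45–06:50, 08:40–08:50, 09:00–12:00.
Diego ∩ Ximena: 04:55–05:45, 06:45–06:50, 08:40–08:50, 09:00–11:00.
Windows ≥ 30 min: 04:55–05:45, 09:00–11:00.
Earliest such window starts at 04:55.

04:55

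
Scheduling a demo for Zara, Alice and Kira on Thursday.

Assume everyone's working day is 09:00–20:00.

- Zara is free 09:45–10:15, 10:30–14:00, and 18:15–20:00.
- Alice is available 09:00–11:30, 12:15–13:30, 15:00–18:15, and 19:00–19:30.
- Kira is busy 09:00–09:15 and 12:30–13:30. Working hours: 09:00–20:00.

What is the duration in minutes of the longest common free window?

Kira free within 09:00–20:00: 09:15–12:30, 13:30–20:00.
Zara ∩ Alice: 09:45–10:15, 10:30–11:30, 12:15–13:30, 19:00–19:30.
Zara ∩ Alice ∩ Kira: 09:45–10:15, 10:30–11:30, 12:15–12:30, 19:00–19:30.
Common window lengths: 30, 60, 15, 30 min; longest is 60.

60 minutes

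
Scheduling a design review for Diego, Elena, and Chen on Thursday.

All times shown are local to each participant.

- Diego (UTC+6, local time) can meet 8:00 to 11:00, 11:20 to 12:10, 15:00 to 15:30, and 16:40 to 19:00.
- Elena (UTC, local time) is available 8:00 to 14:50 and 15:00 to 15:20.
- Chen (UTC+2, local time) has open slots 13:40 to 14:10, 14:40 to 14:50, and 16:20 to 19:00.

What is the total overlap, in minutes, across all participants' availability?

40 minutes

Diego → UTC: 02:00–05:00, 05:20–06:10, 09:00–09:30, 10:40–13:00.
Elena → UTC: 08:00–14:50, 15:00–15:20.
Chen → UTC: 11:40–12:10, 12:40–12:50, 14:20–17:00.
Diego ∩ Elena: 09:00–09:30, 10:40–13:00.
Diego ∩ Elena ∩ Chen: 11:40–12:10, 12:40–12:50.
Total common minutes: 30 + 10 = 40.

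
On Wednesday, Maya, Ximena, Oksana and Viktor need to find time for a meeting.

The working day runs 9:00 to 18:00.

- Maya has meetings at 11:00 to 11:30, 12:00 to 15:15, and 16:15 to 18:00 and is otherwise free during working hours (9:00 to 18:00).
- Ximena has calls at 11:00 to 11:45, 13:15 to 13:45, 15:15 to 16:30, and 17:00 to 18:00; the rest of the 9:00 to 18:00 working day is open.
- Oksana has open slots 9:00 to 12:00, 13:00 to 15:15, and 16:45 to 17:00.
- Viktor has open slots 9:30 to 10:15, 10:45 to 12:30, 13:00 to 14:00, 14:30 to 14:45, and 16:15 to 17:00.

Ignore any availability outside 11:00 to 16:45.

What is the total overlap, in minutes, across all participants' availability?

Maya free within 09:00–18:00: 09:00–11:00, 11:30–12:00, 15:15–16:15.
Ximena free within 09:00–18:00: 09:00–11:00, 11:45–13:15, 13:45–15:15, 16:30–17:00.
Maya ∩ Ximena: 09:00–11:00, 11:45–12:00.
Maya ∩ Ximena ∩ Oksana: 09:00–11:00, 11:45–12:00.
Maya ∩ Ximena ∩ Oksana ∩ Viktor: 09:30–10:15, 10:45–11:00, 11:45–12:00.
Restricted to 11:00–16:45: 11:45–12:00.
Total common minutes: 15.

15 minutes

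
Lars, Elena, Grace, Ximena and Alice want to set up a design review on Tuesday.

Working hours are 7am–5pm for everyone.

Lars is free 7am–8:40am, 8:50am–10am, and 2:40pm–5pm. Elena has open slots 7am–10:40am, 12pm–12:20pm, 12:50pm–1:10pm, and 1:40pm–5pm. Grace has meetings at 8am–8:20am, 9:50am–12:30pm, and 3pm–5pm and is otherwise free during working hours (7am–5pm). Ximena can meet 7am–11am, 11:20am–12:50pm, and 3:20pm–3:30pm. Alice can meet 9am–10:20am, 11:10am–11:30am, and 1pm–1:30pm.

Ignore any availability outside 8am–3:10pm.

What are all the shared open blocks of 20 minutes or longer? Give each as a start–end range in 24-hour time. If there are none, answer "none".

Grace free within 07:00–17:00: 07:00–08:00, 08:20–09:50, 12:30–15:00.
Lars ∩ Elena: 07:00–08:40, 08:50–10:00, 14:40–17:00.
Lars ∩ Elena ∩ Grace: 07:00–08:00, 08:20–08:40, 08:50–09:50, 14:40–15:00.
Lars ∩ Elena ∩ Grace ∩ Ximena: 07:00–08:00, 08:20–08:40, 08:50–09:50.
Lars ∩ Elena ∩ Grace ∩ Ximena ∩ Alice: 09:00–09:50.
Restricted to 08:00–15:10: 09:00–09:50.
Windows ≥ 20 min: 09:00–09:50.

09:00–09:50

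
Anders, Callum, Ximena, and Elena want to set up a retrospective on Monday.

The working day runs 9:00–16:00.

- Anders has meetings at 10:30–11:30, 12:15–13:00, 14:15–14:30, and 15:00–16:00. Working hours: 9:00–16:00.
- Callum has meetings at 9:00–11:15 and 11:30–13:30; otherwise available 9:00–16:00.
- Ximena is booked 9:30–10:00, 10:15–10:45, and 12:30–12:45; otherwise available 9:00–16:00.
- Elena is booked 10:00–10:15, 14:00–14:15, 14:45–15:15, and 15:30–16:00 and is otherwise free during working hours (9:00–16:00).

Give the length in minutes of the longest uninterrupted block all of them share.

30 minutes

Anders free within 09:00–16:00: 09:00–10:30, 11:30–12:15, 13:00–14:15, 14:30–15:00.
Callum free within 09:00–16:00: 11:15–11:30, 13:30–16:00.
Ximena free within 09:00–16:00: 09:00–09:30, 10:00–10:15, 10:45–12:30, 12:45–16:00.
Elena free within 09:00–16:00: 09:00–10:00, 10:15–14:00, 14:15–14:45, 15:15–15:30.
Anders ∩ Callum: 13:30–14:15, 14:30–15:00.
Anders ∩ Callum ∩ Ximena: 13:30–14:15, 14:30–15:00.
Anders ∩ Callum ∩ Ximena ∩ Elena: 13:30–14:00, 14:30–14:45.
Common window lengths: 30, 15 min; longest is 30.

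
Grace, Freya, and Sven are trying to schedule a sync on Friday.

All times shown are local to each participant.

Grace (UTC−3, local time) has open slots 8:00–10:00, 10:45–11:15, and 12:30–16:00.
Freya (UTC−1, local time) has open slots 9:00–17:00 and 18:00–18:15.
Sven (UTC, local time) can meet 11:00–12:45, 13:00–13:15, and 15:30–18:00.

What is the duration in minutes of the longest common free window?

150 minutes

Grace → UTC: 11:00–13:00, 13:45–14:15, 15:30–19:00.
Freya → UTC: 10:00–18:00, 19:00–19:15.
Sven → UTC: 11:00–12:45, 13:00–13:15, 15:30–18:00.
Grace ∩ Freya: 11:00–13:00, 13:45–14:15, 15:30–18:00.
Grace ∩ Freya ∩ Sven: 11:00–12:45, 15:30–18:00.
Common window lengths: 105, 150 min; longest is 150.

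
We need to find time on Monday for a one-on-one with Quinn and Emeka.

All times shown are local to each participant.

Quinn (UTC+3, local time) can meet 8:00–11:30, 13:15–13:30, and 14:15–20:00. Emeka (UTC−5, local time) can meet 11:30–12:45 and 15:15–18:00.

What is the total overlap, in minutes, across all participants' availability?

Quinn → UTC: 05:00–08:30, 10:15–10:30, 11:15–17:00.
Emeka → UTC: 16:30–17:45, 20:15–23:00.
Quinn ∩ Emeka: 16:30–17:00.
Total common minutes: 30.

30 minutes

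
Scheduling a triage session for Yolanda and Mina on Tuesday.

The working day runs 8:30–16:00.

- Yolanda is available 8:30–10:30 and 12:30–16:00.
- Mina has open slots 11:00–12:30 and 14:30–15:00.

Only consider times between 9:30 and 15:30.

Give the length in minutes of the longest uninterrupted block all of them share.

Yolanda ∩ Mina: 14:30–15:00.
Restricted to 09:30–15:30: 14:30–15:00.
Single common window of 30 minutes.

30 minutes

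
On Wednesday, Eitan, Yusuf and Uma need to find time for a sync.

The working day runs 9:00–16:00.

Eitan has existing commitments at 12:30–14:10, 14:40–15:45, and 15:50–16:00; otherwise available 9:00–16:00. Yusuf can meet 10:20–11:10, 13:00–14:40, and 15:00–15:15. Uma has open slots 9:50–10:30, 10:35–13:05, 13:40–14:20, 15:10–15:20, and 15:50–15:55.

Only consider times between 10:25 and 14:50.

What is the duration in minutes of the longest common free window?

35 minutes

Eitan free within 09:00–16:00: 09:00–12:30, 14:10–14:40, 15:45–15:50.
Eitan ∩ Yusuf: 10:20–11:10, 14:10–14:40.
Eitan ∩ Yusuf ∩ Uma: 10:20–10:30, 10:35–11:10, 14:10–14:20.
Restricted to 10:25–14:50: 10:25–10:30, 10:35–11:10, 14:10–14:20.
Common window lengths: 5, 35, 10 min; longest is 35.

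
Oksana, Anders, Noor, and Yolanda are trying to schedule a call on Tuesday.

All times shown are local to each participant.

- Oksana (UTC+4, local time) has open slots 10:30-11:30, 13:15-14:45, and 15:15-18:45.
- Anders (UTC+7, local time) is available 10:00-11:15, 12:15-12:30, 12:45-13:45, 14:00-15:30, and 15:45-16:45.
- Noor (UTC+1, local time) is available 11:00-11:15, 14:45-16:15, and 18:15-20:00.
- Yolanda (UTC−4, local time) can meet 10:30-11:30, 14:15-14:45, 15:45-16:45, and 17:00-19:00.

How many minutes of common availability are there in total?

Oksana → UTC: 06:30–07:30, 09:15–10:45, 11:15–14:45.
Anders → UTC: 03:00–04:15, 05:15–05:30, 05:45–06:45, 07:00–08:30, 08:45–09:45.
Noor → UTC: 10:00–10:15, 13:45–15:15, 17:15–19:00.
Yolanda → UTC: 14:30–15:30, 18:15–18:45, 19:45–20:45, 21:00–23:00.
Oksana ∩ Anders: 06:30–06:45, 07:00–07:30, 09:15–09:45.
Oksana ∩ Anders ∩ Noor: (none).
Oksana ∩ Anders ∩ Noor ∩ Yolanda: (none).
Total common minutes: 0.

0 minutes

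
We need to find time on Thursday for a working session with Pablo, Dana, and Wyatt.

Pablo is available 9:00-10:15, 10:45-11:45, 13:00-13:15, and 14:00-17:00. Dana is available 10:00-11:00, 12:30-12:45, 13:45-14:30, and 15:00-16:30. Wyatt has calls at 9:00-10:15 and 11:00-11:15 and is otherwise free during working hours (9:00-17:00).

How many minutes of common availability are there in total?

Wyatt free within 09:00–17:00: 10:15–11:00, 11:15–17:00.
Pablo ∩ Dana: 10:00–10:15, 10:45–11:00, 14:00–14:30, 15:00–16:30.
Pablo ∩ Dana ∩ Wyatt: 10:45–11:00, 14:00–14:30, 15:00–16:30.
Total common minutes: 15 + 30 + 90 = 135.

135 minutes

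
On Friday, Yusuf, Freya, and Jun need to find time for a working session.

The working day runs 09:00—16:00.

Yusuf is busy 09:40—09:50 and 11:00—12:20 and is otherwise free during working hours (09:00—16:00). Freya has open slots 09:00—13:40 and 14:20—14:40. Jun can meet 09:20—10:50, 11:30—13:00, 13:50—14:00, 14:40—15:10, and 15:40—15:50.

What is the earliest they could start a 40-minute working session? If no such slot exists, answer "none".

Yusuf free within 09:00–16:00: 09:00–09:40, 09:50–11:00, 12:20–16:00.
Yusuf ∩ Freya: 09:00–09:40, 09:50–11:00, 12:20–13:40, 14:20–14:40.
Yusuf ∩ Freya ∩ Jun: 09:20–09:40, 09:50–10:50, 12:20–13:00.
Windows ≥ 40 min: 09:50–10:50, 12:20–13:00.
Earliest such window starts at 09:50.

09:50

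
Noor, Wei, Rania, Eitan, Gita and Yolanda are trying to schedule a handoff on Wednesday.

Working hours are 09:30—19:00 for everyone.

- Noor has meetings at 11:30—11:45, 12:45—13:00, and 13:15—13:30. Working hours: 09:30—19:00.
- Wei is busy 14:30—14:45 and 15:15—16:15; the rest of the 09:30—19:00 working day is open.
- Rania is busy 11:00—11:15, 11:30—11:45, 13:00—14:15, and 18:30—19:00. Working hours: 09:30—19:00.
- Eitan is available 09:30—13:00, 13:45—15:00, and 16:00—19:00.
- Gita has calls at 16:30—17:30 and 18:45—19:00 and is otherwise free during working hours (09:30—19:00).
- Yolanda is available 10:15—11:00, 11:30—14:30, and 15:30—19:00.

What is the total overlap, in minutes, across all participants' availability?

Noor free within 09:30–19:00: 09:30–11:30, 11:45–12:45, 13:00–13:15, 13:30–19:00.
Wei free within 09:30–19:00: 09:30–14:30, 14:45–15:15, 16:15–19:00.
Rania free within 09:30–19:00: 09:30–11:00, 11:15–11:30, 11:45–13:00, 14:15–18:30.
Gita free within 09:30–19:00: 09:30–16:30, 17:30–18:45.
Noor ∩ Wei: 09:30–11:30, 11:45–12:45, 13:00–13:15, 13:30–14:30, 14:45–15:15, 16:15–19:00.
Noor ∩ Wei ∩ Rania: 09:30–11:00, 11:15–11:30, 11:45–12:45, 14:15–14:30, 14:45–15:15, 16:15–18:30.
Noor ∩ Wei ∩ Rania ∩ Eitan: 09:30–11:00, 11:15–11:30, 11:45–12:45, 14:15–14:30, 14:45–15:00, 16:15–18:30.
Noor ∩ Wei ∩ Rania ∩ Eitan ∩ Gita: 09:30–11:00, 11:15–11:30, 11:45–12:45, 14:15–14:30, 14:45–15:00, 16:15–16:30, 17:30–18:30.
Noor ∩ Wei ∩ Rania ∩ Eitan ∩ Gita ∩ Yolanda: 10:15–11:00, 11:45–12:45, 14:15–14:30, 16:15–16:30, 17:30–18:30.
Total common minutes: 45 + 60 + 15 + 15 + 60 = 195.

195 minutes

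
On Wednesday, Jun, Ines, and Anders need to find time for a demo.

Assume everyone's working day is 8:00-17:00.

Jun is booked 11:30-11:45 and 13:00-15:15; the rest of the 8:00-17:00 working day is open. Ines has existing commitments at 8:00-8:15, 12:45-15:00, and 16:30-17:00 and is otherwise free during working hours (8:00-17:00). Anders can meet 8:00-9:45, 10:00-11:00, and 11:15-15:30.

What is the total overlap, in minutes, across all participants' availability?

Jun free within 08:00–17:00: 08:00–11:30, 11:45–13:00, 15:15–17:00.
Ines free within 08:00–17:00: 08:15–12:45, 15:00–16:30.
Jun ∩ Ines: 08:15–11:30, 11:45–12:45, 15:15–16:30.
Jun ∩ Ines ∩ Anders: 08:15–09:45, 10:00–11:00, 11:15–11:30, 11:45–12:45, 15:15–15:30.
Total common minutes: 90 + 60 + 15 + 60 + 15 = 240.

240 minutes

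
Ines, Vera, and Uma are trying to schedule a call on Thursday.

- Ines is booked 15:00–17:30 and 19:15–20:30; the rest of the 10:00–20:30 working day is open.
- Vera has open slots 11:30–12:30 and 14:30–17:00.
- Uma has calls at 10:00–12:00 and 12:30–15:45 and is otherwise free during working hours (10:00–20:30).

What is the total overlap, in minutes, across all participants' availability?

Ines free within 10:00–20:30: 10:00–15:00, 17:30–19:15.
Uma free within 10:00–20:30: 12:00–12:30, 15:45–20:30.
Ines ∩ Vera: 11:30–12:30, 14:30–15:00.
Ines ∩ Vera ∩ Uma: 12:00–12:30.
Total common minutes: 30.

30 minutes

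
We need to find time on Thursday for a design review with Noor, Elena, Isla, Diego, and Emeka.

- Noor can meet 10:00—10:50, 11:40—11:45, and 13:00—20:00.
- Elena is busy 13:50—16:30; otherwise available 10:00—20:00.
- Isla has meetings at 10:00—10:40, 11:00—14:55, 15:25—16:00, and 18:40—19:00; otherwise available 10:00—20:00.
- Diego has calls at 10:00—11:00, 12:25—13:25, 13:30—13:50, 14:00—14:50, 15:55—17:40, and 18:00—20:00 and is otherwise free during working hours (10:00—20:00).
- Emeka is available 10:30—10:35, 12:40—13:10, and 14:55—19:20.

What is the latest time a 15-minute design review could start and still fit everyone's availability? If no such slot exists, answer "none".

17:45

Elena free within 10:00–20:00: 10:00–13:50, 16:30–20:00.
Isla free within 10:00–20:00: 10:40–11:00, 14:55–15:25, 16:00–18:40, 19:00–20:00.
Diego free within 10:00–20:00: 11:00–12:25, 13:25–13:30, 13:50–14:00, 14:50–15:55, 17:40–18:00.
Noor ∩ Elena: 10:00–10:50, 11:40–11:45, 13:00–13:50, 16:30–20:00.
Noor ∩ Elena ∩ Isla: 10:40–10:50, 16:30–18:40, 19:00–20:00.
Noor ∩ Elena ∩ Isla ∩ Diego: 17:40–18:00.
Noor ∩ Elena ∩ Isla ∩ Diego ∩ Emeka: 17:40–18:00.
Windows ≥ 15 min: 17:40–18:00.
Latest start in the last window 17:40–18:00 is 18:00 − 15 min = 17:45.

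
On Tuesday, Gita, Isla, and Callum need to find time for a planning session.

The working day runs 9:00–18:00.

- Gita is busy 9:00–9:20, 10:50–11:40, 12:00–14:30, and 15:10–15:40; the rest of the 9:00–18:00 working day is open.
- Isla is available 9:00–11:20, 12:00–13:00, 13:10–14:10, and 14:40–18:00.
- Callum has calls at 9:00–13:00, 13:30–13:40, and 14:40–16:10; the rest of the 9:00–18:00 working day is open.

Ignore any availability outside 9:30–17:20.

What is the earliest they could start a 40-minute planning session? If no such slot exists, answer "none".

16:10

Gita free within 09:00–18:00: 09:20–10:50, 11:40–12:00, 14:30–15:10, 15:40–18:00.
Callum free within 09:00–18:00: 13:00–13:30, 13:40–14:40, 16:10–18:00.
Gita ∩ Isla: 09:20–10:50, 14:40–15:10, 15:40–18:00.
Gita ∩ Isla ∩ Callum: 16:10–18:00.
Restricted to 09:30–17:20: 16:10–17:20.
Windows ≥ 40 min: 16:10–17:20.
Earliest such window starts at 16:10.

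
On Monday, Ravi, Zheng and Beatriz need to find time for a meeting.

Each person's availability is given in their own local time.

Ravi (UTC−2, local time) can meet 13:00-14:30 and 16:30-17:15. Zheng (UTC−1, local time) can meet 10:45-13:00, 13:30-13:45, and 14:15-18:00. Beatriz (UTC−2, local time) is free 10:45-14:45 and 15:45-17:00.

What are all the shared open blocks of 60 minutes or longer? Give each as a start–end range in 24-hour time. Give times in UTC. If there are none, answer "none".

Ravi → UTC: 15:00–16:30, 18:30–19:15.
Zheng → UTC: 11:45–14:00, 14:30–14:45, 15:15–19:00.
Beatriz → UTC: 12:45–16:45, 17:45–19:00.
Ravi ∩ Zheng: 15:15–16:30, 18:30–19:00.
Ravi ∩ Zheng ∩ Beatriz: 15:15–16:30, 18:30–19:00.
Windows ≥ 60 min: 15:15–16:30.

15:15–16:30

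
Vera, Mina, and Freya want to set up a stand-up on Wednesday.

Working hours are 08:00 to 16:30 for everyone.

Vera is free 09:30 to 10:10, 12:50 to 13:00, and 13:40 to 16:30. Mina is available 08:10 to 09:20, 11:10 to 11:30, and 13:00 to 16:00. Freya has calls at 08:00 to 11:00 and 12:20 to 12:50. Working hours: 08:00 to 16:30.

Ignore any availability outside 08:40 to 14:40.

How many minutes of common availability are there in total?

Freya free within 08:00–16:30: 11:00–12:20, 12:50–16:30.
Vera ∩ Mina: 13:40–16:00.
Vera ∩ Mina ∩ Freya: 13:40–16:00.
Restricted to 08:40–14:40: 13:40–14:40.
Total common minutes: 60.

60 minutes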